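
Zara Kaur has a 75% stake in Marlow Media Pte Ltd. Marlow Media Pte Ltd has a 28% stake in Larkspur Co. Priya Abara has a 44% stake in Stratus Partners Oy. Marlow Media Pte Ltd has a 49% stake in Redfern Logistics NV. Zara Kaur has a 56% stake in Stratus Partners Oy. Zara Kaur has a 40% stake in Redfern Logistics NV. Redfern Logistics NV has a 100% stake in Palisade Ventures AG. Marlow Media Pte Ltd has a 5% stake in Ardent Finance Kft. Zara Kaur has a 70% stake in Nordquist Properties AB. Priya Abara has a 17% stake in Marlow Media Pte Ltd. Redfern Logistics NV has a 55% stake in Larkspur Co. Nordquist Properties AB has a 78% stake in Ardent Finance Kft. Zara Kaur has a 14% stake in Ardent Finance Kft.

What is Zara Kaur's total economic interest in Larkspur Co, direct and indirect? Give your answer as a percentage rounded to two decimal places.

Zara reaches Larkspur along 3 paths.
Via Redfern: 40% × 55% = 22%.
Via Marlow → Redfern: 75% × 49% × 55% = 20.2125%.
Via Marlow: 75% × 28% = 21%.
Total: 22% + 20.2125% + 21% = 63.2125%.
Rounded: 63.21%.

63.21%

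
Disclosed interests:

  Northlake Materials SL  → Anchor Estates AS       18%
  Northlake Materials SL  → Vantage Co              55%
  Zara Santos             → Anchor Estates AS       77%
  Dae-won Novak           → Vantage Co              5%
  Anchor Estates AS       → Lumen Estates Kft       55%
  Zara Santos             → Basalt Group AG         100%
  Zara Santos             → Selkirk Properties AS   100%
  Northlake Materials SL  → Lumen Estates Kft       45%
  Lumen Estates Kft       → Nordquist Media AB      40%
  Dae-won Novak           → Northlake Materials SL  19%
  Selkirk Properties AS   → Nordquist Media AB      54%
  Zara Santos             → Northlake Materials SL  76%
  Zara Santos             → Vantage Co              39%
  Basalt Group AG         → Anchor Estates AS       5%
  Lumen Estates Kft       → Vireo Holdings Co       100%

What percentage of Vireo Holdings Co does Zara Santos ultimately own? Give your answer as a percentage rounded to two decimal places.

86.82%

Zara reaches Vireo along 4 paths.
Via Northlake → Lumen: 76% × 45% × 100% = 34.2%.
Via Northlake → Anchor → Lumen: 76% × 18% × 55% × 100% = 7.524%.
Via Anchor → Lumen: 77% × 55% × 100% = 42.35%.
Via Basalt → Anchor → Lumen: 100% × 5% × 55% × 100% = 2.75%.
Total: 34.2% + 7.524% + 42.35% + 2.75% = 86.824%.
Rounded: 86.82%.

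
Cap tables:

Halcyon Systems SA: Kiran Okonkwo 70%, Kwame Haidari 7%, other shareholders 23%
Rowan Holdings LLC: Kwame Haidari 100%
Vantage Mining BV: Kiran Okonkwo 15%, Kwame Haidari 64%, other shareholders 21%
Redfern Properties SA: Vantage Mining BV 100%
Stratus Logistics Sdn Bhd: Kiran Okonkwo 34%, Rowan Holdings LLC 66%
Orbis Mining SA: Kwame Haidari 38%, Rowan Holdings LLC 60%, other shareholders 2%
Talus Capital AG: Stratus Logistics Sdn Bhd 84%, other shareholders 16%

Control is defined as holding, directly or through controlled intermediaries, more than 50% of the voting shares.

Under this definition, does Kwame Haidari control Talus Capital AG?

Kwame holds 100% of Rowan, so Kwame controls Rowan.
Rowan holds 66% of Stratus, so Kwame controls Stratus.
Stratus holds 84% of Talus, so Kwame controls Talus.

Yes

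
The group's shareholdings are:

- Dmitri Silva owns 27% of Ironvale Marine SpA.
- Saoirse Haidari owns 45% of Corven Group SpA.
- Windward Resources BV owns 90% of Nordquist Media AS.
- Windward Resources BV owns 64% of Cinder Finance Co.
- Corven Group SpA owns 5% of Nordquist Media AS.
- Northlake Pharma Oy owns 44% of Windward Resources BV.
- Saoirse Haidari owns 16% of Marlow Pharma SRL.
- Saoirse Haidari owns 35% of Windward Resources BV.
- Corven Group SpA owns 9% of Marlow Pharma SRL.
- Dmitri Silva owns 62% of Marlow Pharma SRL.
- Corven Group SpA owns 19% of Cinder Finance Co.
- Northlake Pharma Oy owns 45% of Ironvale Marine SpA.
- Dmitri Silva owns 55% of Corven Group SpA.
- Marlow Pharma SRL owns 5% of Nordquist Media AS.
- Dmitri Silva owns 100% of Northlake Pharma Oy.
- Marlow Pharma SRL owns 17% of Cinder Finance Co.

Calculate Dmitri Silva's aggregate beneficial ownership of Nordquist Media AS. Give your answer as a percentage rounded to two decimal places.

Dmitri reaches Nordquist along 4 paths.
Via Northlake → Windward: 100% × 44% × 90% = 39.6%.
Via Corven: 55% × 5% = 2.75%.
Via Marlow: 62% × 5% = 3.1%.
Via Corven → Marlow: 55% × 9% × 5% = 0.2475%.
Total: 39.6% + 2.75% + 3.1% + 0.2475% = 45.6975%.
Rounded: 45.70%.

45.70%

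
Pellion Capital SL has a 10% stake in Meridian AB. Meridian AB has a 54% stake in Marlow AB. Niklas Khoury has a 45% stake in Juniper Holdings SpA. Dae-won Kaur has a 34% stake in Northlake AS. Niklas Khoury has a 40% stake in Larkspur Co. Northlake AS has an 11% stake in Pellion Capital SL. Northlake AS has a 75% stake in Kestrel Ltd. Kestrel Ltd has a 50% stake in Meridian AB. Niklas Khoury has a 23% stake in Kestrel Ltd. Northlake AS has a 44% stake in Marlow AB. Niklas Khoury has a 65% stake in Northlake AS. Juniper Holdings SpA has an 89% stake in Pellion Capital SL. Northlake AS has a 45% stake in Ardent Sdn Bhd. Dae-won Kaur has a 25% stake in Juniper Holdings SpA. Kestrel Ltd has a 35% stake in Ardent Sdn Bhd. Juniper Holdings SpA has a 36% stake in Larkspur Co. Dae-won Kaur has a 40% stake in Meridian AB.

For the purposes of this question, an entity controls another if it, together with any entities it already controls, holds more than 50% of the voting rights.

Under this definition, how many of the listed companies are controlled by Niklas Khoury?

Niklas holds 65% of Northlake, so Niklas controls Northlake.
Niklas and Northlake together hold 23% + 75% = 98% of Kestrel, so Niklas controls Kestrel.
Kestrel and Northlake together hold 35% + 45% = 80% of Ardent, so Niklas controls Ardent.
No other company's threshold is met.
Niklas controls 3 companies.

3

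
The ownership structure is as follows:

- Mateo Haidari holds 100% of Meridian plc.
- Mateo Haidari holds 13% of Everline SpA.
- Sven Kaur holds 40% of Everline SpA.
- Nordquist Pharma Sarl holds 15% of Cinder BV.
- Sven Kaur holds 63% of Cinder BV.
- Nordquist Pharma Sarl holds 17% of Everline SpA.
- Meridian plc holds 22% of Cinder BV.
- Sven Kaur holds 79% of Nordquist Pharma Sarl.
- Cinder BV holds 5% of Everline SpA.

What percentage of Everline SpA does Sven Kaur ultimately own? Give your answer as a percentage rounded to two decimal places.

57.17%

Sven reaches Everline along 4 paths.
Via Nordquist: 79% × 17% = 13.43%.
Direct stake: 40% = 40%.
Via Nordquist → Cinder: 79% × 15% × 5% = 0.5925%.
Via Cinder: 63% × 5% = 3.15%.
Total: 13.43% + 40% + 0.5925% + 3.15% = 57.1725%.
Rounded: 57.17%.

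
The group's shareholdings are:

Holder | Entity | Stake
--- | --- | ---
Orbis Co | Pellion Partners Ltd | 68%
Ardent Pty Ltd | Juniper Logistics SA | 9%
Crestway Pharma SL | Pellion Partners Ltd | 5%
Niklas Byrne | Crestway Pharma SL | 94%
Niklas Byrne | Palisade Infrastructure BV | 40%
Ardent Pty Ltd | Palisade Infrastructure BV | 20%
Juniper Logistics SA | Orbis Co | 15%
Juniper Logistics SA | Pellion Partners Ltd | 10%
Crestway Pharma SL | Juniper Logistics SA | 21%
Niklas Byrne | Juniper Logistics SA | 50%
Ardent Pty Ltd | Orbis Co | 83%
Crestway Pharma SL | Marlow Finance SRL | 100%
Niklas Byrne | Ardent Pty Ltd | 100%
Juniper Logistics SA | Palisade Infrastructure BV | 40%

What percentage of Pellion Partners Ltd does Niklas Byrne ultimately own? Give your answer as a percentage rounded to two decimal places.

Niklas reaches Pellion along 8 paths.
Via Crestway: 94% × 5% = 4.7%.
Via Ardent → Orbis: 100% × 83% × 68% = 56.44%.
Via Ardent → Juniper → Orbis: 100% × 9% × 15% × 68% = 0.918%.
Via Crestway → Juniper → Orbis: 94% × 21% × 15% × 68% = 2.01348%.
Via Juniper → Orbis: 50% × 15% × 68% = 5.1%.
Via Ardent → Juniper: 100% × 9% × 10% = 0.9%.
Via Crestway → Juniper: 94% × 21% × 10% = 1.974%.
Via Juniper: 50% × 10% = 5%.
Total: 4.7% + 56.44% + 0.918% + 2.01348% + 5.1% + 0.9% + 1.974% + 5% = 77.04548%.
Rounded: 77.05%.

77.05%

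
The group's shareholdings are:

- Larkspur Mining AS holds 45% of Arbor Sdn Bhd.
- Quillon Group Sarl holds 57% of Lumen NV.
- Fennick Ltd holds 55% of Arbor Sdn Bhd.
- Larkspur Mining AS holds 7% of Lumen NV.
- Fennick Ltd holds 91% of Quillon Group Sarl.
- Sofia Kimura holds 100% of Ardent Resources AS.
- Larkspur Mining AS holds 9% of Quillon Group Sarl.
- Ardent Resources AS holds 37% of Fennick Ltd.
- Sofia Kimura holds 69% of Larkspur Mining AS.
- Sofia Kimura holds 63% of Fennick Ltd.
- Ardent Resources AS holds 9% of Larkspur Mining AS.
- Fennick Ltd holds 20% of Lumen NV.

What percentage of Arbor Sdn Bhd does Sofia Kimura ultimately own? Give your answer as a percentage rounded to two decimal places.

90.10%

Sofia reaches Arbor along 4 paths.
Via Larkspur: 69% × 45% = 31.05%.
Via Ardent → Larkspur: 100% × 9% × 45% = 4.05%.
Via Fennick: 63% × 55% = 34.65%.
Via Ardent → Fennick: 100% × 37% × 55% = 20.35%.
Total: 31.05% + 4.05% + 34.65% + 20.35% = 90.1%.
Rounded: 90.10%.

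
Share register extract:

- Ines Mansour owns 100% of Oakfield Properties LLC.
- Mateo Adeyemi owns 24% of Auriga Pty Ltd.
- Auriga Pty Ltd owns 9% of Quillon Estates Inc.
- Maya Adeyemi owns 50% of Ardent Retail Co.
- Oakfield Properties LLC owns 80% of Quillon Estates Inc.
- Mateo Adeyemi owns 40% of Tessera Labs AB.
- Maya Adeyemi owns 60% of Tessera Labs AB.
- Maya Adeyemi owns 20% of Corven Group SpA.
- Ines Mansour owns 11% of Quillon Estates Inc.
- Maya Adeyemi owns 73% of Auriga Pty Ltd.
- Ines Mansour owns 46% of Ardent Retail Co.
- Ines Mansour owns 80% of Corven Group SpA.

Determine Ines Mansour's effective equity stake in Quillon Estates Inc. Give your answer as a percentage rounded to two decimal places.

Ines reaches Quillon along 2 paths.
Direct stake: 11% = 11%.
Via Oakfield: 100% × 80% = 80%.
Total: 11% + 80% = 91%.
Rounded: 91.00%.

91.00%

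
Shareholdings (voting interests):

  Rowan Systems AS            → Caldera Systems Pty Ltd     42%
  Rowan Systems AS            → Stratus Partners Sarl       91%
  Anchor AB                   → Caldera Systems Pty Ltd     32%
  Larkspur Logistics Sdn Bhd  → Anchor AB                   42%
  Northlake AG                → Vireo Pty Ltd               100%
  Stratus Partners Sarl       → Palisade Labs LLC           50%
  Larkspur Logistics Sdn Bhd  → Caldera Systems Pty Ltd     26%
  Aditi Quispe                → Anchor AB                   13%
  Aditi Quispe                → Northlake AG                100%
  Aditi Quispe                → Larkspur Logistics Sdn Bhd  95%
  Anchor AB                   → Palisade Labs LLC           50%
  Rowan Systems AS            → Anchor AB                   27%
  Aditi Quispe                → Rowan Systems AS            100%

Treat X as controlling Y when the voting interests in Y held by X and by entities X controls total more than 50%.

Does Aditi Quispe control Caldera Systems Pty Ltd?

Aditi holds 95% of Larkspur, so Aditi controls Larkspur.
Aditi holds 100% of Rowan, so Aditi controls Rowan.
Rowan and Aditi and Larkspur together hold 27% + 13% + 42% = 82% of Anchor, so Aditi controls Anchor.
Larkspur and Anchor and Rowan together hold 26% + 32% + 42% = 100% of Caldera, so Aditi controls Caldera.

Yes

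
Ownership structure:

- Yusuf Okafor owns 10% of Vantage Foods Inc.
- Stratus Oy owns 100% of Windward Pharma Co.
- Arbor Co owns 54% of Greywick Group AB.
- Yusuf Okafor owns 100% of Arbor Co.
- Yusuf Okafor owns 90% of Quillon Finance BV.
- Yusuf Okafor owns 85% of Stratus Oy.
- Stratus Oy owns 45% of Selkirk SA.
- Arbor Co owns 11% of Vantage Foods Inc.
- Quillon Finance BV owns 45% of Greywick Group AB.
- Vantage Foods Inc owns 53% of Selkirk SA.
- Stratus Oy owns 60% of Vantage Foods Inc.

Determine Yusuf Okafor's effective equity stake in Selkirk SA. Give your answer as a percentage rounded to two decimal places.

Yusuf reaches Selkirk along 4 paths.
Via Arbor → Vantage: 100% × 11% × 53% = 5.83%.
Via Vantage: 10% × 53% = 5.3%.
Via Stratus → Vantage: 85% × 60% × 53% = 27.03%.
Via Stratus: 85% × 45% = 38.25%.
Total: 5.83% + 5.3% + 27.03% + 38.25% = 76.41%.

76.41%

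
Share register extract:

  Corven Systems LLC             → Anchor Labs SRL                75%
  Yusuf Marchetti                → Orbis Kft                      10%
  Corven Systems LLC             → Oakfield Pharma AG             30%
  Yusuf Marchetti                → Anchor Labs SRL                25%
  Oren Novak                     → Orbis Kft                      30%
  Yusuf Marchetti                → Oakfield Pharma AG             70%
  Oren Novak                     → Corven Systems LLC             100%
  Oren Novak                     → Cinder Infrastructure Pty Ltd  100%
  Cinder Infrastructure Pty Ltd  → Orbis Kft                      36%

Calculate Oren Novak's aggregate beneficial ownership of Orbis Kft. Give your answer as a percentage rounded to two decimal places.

Oren reaches Orbis along 2 paths.
Via Cinder: 100% × 36% = 36%.
Direct stake: 30% = 30%.
Total: 36% + 30% = 66%.
Rounded: 66.00%.

66.00%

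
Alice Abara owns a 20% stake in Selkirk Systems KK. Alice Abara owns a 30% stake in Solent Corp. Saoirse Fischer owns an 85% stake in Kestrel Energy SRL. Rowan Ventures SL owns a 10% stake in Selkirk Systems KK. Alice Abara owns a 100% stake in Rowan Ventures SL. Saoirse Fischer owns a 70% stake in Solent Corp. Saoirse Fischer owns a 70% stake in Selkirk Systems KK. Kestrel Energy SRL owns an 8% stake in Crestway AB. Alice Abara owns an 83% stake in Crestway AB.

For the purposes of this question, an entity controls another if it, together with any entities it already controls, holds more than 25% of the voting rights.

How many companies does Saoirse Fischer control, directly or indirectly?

Saoirse holds 70% of Solent, so Saoirse controls Solent.
Saoirse holds 85% of Kestrel, so Saoirse controls Kestrel.
Saoirse holds 70% of Selkirk, so Saoirse controls Selkirk.
No other company's threshold is met.
Saoirse controls 3 companies.

3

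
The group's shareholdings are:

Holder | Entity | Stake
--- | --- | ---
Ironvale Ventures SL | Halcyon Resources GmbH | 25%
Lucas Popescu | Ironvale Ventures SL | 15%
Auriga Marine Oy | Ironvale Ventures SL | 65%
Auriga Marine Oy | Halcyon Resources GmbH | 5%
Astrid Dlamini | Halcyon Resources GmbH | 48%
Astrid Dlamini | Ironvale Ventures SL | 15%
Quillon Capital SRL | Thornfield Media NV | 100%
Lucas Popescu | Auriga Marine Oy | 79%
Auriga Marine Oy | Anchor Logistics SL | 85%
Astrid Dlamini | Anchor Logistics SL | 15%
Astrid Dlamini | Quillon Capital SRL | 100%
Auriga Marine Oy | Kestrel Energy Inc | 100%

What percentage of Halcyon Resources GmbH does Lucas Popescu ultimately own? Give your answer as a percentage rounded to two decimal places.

20.54%

Lucas reaches Halcyon along 3 paths.
Via Auriga: 79% × 5% = 3.95%.
Via Auriga → Ironvale: 79% × 65% × 25% = 12.8375%.
Via Ironvale: 15% × 25% = 3.75%.
Total: 3.95% + 12.8375% + 3.75% = 20.5375%.
Rounded: 20.54%.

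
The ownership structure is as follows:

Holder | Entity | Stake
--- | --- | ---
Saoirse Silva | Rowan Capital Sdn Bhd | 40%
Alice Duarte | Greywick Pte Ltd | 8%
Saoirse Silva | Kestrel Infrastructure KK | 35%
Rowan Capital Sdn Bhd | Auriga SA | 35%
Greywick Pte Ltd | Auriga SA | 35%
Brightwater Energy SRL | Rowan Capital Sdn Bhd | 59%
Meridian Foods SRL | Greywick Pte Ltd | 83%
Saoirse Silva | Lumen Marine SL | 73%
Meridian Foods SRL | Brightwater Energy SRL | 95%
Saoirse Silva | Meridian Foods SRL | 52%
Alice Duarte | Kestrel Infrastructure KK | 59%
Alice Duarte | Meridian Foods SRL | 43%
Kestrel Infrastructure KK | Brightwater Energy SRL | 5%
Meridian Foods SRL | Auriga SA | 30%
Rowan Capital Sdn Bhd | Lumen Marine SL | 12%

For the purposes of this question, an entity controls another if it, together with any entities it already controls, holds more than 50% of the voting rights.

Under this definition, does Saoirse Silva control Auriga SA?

Saoirse holds 52% of Meridian, so Saoirse controls Meridian.
Meridian holds 83% of Greywick, so Saoirse controls Greywick.
Meridian holds 95% of Brightwater, so Saoirse controls Brightwater.
Brightwater and Saoirse together hold 59% + 40% = 99% of Rowan, so Saoirse controls Rowan.
Greywick and Meridian and Rowan together hold 35% + 30% + 35% = 100% of Auriga, so Saoirse controls Auriga.

Yes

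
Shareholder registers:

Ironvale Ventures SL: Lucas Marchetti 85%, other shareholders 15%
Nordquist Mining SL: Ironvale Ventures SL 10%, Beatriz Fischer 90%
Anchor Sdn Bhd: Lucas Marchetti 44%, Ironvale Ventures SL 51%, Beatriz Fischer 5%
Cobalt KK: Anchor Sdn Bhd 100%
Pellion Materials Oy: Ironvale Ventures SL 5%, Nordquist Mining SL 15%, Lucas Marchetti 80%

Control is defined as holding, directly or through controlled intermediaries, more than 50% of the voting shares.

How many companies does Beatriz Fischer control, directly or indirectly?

1

Beatriz holds 90% of Nordquist, so Beatriz controls Nordquist.
No other company's threshold is met.
Beatriz controls 1 company.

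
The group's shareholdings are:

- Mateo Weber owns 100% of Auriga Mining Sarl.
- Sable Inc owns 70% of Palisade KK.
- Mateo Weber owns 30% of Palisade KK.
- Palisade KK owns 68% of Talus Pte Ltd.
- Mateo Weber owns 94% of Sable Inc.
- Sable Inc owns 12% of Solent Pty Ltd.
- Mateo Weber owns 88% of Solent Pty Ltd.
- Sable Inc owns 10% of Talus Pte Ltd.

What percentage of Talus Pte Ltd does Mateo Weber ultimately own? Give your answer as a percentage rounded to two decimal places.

Mateo reaches Talus along 3 paths.
Via Sable → Palisade: 94% × 70% × 68% = 44.744%.
Via Palisade: 30% × 68% = 20.4%.
Via Sable: 94% × 10% = 9.4%.
Total: 44.744% + 20.4% + 9.4% = 74.544%.
Rounded: 74.54%.

74.54%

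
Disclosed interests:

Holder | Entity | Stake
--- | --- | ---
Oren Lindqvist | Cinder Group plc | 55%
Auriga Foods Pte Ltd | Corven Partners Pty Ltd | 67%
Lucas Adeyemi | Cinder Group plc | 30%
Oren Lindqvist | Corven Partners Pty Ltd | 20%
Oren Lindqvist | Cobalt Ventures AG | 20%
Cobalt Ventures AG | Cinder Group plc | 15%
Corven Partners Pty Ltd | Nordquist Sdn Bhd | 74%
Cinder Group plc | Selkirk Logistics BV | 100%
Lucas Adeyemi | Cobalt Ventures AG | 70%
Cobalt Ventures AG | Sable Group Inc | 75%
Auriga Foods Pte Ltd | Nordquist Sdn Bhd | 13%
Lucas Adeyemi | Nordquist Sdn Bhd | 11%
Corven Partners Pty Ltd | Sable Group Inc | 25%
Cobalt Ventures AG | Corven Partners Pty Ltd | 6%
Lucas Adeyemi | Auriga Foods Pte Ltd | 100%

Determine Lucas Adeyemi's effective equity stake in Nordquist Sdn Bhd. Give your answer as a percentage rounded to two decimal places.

Lucas reaches Nordquist along 4 paths.
Via Auriga: 100% × 13% = 13%.
Via Auriga → Corven: 100% × 67% × 74% = 49.58%.
Via Cobalt → Corven: 70% × 6% × 74% = 3.108%.
Direct stake: 11% = 11%.
Total: 13% + 49.58% + 3.108% + 11% = 76.688%.
Rounded: 76.69%.

76.69%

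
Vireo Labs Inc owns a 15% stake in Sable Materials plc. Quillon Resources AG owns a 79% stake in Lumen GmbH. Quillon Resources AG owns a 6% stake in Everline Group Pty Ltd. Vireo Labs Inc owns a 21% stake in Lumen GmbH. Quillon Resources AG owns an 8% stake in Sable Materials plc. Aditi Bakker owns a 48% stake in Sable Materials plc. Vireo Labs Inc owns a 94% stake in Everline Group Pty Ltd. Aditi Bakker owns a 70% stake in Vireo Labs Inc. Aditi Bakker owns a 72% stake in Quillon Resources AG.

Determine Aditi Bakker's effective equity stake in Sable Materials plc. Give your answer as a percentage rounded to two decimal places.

Aditi reaches Sable along 3 paths.
Via Vireo: 70% × 15% = 10.5%.
Via Quillon: 72% × 8% = 5.76%.
Direct stake: 48% = 48%.
Total: 10.5% + 5.76% + 48% = 64.26%.

64.26%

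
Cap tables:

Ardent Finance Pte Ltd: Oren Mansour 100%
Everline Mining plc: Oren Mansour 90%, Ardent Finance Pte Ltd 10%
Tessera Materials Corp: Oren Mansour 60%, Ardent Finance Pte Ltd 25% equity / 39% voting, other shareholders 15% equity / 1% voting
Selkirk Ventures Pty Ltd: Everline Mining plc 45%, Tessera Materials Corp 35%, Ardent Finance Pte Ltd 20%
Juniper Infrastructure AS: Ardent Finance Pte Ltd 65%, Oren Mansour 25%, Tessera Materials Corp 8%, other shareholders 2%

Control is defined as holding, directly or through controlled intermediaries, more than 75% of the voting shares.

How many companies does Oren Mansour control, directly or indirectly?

5

Oren holds 100% of Ardent, so Oren controls Ardent.
Oren and Ardent together hold 90% + 10% = 100% of Everline, so Oren controls Everline.
Oren and Ardent together hold 60% + 39% = 99% of Tessera, so Oren controls Tessera.
Everline and Tessera and Ardent together hold 45% + 35% + 20% = 100% of Selkirk, so Oren controls Selkirk.
Ardent and Oren and Tessera together hold 65% + 25% + 8% = 98% of Juniper, so Oren controls Juniper.
Oren controls 5 companies.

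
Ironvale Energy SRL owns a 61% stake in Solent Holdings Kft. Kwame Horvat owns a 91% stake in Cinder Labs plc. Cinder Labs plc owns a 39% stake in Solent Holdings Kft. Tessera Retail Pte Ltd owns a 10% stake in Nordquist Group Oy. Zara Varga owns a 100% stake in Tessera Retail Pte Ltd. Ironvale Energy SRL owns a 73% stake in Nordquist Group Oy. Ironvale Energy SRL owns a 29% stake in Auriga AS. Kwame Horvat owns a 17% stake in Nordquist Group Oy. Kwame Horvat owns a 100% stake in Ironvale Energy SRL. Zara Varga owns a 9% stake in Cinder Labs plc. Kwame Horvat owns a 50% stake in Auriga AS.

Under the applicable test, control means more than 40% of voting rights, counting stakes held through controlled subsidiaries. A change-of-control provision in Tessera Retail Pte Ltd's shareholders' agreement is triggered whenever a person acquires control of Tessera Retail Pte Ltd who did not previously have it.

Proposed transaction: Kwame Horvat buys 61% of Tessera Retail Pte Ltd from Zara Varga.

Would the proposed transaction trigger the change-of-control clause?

Yes

The purchase adds only to Kwame's holdings (Zara's stake shrinks), so Kwame is the only person who could newly come to control Tessera.
Kwame holds 100% of Ironvale, so Kwame controls Ironvale.
Kwame holds 91% of Cinder, so Kwame controls Cinder.
Kwame and Ironvale together hold 50% + 29% = 79% of Auriga, so Kwame controls Auriga.
Cinder and Ironvale together hold 39% + 61% = 100% of Solent, so Kwame controls Solent.
Kwame and Ironvale together hold 17% + 73% = 90% of Nordquist, so Kwame controls Nordquist.
Neither Kwame nor any entity Kwame controls holds any voting interest in Tessera.
So before the transaction, Kwame does not control Tessera.
After the purchase, Kwame holds 61% of Tessera directly, and Zara's stake falls to 39%.
Kwame holds 61% of Tessera, so Kwame controls Tessera.
Kwame did not control Tessera before and does after, so the clause is triggered.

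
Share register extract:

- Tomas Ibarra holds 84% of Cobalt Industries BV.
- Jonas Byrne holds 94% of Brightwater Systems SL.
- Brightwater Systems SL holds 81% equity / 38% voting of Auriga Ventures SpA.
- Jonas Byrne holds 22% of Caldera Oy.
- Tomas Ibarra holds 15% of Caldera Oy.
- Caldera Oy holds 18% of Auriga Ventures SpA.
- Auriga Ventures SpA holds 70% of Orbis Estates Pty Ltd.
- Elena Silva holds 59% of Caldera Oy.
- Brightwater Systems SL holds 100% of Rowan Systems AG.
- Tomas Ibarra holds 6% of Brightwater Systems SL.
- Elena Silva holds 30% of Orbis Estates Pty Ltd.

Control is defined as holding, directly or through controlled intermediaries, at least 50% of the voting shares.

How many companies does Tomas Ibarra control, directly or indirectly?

1

Tomas holds 84% of Cobalt, so Tomas controls Cobalt.
No other company's threshold is met.
Tomas controls 1 company.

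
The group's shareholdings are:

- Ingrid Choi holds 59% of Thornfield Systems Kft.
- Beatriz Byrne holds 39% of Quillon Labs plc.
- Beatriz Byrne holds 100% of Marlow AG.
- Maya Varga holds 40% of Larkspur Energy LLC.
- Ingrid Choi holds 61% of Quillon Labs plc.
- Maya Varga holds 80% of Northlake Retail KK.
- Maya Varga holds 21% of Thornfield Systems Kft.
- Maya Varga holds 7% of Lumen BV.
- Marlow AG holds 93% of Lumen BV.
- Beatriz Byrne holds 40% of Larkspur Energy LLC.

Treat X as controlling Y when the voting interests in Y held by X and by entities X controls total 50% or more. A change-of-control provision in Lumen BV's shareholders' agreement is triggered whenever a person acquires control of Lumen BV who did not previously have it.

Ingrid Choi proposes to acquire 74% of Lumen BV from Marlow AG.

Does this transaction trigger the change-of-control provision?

The purchase adds only to Ingrid's holdings (Marlow's stake shrinks), so Ingrid is the only person who could newly come to control Lumen.
Ingrid holds 61% of Quillon, so Ingrid controls Quillon.
Ingrid holds 59% of Thornfield, so Ingrid controls Thornfield.
Neither Ingrid nor any entity Ingrid controls holds any voting interest in Lumen.
So before the transaction, Ingrid does not control Lumen.
After the purchase, Ingrid holds 74% of Lumen directly, and Marlow's stake falls to 19%.
Ingrid holds 74% of Lumen, so Ingrid controls Lumen.
Ingrid did not control Lumen before and does after, so the clause is triggered.

Yes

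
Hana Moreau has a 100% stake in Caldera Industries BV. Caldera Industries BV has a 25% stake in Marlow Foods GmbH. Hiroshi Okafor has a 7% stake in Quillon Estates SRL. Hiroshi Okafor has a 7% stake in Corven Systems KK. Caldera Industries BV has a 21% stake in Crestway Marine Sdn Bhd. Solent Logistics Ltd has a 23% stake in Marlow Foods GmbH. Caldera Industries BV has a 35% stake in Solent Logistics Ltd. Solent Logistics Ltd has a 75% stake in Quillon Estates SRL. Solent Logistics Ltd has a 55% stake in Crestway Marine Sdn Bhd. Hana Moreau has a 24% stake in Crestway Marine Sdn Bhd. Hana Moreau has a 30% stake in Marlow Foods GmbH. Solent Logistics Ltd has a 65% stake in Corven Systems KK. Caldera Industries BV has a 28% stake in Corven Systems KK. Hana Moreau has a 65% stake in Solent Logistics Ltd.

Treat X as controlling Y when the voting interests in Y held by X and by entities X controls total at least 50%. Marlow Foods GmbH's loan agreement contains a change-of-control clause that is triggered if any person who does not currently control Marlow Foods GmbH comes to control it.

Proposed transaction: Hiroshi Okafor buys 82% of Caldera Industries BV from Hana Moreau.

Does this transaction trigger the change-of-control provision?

No

The purchase adds only to Hiroshi's holdings (Hana's stake shrinks), so Hiroshi is the only person who could newly come to control Marlow.
Hiroshi's largest direct stake is 7% in Corven, which does not meet the threshold, so Hiroshi controls no company.
Neither Hiroshi nor any entity Hiroshi controls holds any voting interest in Marlow.
So before the transaction, Hiroshi does not control Marlow.
After the purchase, Hiroshi holds 82% of Caldera directly, and Hana's stake falls to 18%.
Hiroshi holds 82% of Caldera, so Hiroshi controls Caldera.
After the transaction, Hiroshi's side holds 25% of Marlow, not ≥ 50%, so Hiroshi still does not control Marlow.
No new person acquires control, so the clause is not triggered.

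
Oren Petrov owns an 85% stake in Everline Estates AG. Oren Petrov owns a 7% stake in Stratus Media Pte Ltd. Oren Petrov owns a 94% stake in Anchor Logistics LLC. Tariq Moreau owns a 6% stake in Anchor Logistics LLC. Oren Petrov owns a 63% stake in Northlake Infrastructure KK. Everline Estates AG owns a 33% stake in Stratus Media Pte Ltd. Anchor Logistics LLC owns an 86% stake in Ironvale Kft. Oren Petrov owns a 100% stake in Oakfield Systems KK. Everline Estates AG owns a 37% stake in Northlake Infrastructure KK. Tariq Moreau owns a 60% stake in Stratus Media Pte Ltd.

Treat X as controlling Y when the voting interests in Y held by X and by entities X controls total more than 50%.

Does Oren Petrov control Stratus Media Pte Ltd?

No

Oren holds 85% of Everline, so Oren controls Everline.
Oren holds 94% of Anchor, so Oren controls Anchor.
Anchor holds 86% of Ironvale, so Oren controls Ironvale.
Oren holds 100% of Oakfield, so Oren controls Oakfield.
Oren and Everline together hold 63% + 37% = 100% of Northlake, so Oren controls Northlake.
In Stratus, Oren's side holds only 7% + 33% = 40%, not > 50%.
So Oren does not control Stratus.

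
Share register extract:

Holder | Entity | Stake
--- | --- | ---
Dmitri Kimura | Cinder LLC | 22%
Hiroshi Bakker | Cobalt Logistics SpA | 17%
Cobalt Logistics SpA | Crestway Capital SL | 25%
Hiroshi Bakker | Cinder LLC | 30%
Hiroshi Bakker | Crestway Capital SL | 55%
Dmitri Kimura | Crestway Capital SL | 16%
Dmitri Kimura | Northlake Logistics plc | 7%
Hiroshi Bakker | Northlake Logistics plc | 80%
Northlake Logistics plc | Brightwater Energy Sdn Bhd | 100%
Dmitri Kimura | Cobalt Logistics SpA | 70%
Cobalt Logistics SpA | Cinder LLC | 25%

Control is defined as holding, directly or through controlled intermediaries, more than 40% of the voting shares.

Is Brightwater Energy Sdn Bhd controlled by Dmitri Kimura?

No

Dmitri holds 70% of Cobalt, so Dmitri controls Cobalt.
Dmitri and Cobalt together hold 22% + 25% = 47% of Cinder, so Dmitri controls Cinder.
Dmitri and Cobalt together hold 16% + 25% = 41% of Crestway, so Dmitri controls Crestway.
Neither Dmitri nor any entity Dmitri controls holds any voting interest in Brightwater.
So Dmitri does not control Brightwater.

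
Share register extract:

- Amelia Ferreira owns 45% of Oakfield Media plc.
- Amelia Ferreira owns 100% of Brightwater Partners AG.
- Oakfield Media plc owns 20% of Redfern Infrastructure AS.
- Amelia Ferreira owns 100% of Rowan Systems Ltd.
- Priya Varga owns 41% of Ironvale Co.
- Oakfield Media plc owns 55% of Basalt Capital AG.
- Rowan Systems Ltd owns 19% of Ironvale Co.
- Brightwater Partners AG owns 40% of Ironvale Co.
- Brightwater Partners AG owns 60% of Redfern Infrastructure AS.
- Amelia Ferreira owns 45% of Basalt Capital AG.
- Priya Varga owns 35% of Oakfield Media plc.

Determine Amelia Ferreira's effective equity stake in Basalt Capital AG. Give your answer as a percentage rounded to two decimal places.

Amelia reaches Basalt along 2 paths.
Direct stake: 45% = 45%.
Via Oakfield: 45% × 55% = 24.75%.
Total: 45% + 24.75% = 69.75%.

69.75%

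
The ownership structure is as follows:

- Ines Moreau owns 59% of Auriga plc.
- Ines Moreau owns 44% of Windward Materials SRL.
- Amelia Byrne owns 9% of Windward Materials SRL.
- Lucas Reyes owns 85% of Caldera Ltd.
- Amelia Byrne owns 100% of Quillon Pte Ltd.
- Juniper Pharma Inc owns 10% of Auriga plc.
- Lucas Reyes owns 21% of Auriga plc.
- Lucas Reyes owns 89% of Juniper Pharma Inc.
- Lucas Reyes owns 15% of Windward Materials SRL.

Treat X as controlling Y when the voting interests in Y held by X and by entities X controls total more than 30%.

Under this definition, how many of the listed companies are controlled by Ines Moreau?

Ines holds 44% of Windward, so Ines controls Windward.
Ines holds 59% of Auriga, so Ines controls Auriga.
No other company's threshold is met.
Ines controls 2 companies.

2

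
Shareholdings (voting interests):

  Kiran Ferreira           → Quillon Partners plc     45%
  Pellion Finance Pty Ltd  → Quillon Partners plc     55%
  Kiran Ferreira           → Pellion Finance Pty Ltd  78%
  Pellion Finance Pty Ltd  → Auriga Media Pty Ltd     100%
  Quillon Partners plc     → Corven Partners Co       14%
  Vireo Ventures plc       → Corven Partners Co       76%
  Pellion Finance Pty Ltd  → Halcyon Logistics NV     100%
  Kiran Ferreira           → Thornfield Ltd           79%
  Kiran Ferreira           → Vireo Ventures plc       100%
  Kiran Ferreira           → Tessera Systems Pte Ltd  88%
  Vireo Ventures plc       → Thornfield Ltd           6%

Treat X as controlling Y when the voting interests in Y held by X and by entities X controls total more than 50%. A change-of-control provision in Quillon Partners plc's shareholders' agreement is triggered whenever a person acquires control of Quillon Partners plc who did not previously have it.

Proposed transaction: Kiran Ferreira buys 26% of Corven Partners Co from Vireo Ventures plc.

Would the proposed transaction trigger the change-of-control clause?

No

The purchase adds only to Kiran's holdings (Vireo's stake shrinks), so Kiran is the only person who could newly come to control Quillon.
Kiran holds 78% of Pellion, so Kiran controls Pellion.
Pellion and Kiran together hold 55% + 45% = 100% of Quillon, so Kiran controls Quillon.
So Kiran already controls Quillon before the transaction.
After the purchase, Kiran holds 26% of Corven directly, and Vireo's stake falls to 50%.
Kiran controlled Quillon already, so this is not a new person acquiring control; every other person's position is unchanged or reduced.
No new person acquires control, so the clause is not triggered.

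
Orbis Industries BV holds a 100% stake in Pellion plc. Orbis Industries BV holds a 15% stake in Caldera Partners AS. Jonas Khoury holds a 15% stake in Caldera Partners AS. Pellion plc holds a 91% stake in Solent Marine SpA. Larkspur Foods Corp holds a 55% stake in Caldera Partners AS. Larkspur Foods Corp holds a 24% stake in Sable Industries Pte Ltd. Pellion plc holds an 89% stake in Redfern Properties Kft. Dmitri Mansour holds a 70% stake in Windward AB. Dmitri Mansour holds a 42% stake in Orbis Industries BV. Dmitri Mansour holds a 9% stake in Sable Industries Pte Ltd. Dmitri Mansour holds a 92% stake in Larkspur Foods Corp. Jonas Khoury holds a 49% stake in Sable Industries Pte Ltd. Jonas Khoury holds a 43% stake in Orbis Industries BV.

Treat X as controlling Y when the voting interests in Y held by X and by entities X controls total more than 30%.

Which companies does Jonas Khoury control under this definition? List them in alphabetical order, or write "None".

Jonas holds 43% of Orbis, so Jonas controls Orbis.
Orbis holds 100% of Pellion, so Jonas controls Pellion.
Pellion holds 89% of Redfern, so Jonas controls Redfern.
Jonas holds 49% of Sable, so Jonas controls Sable.
Pellion holds 91% of Solent, so Jonas controls Solent.
No other company's threshold is met.

Orbis Industries BV, Pellion plc, Redfern Properties Kft, Sable Industries Pte Ltd, Solent Marine SpA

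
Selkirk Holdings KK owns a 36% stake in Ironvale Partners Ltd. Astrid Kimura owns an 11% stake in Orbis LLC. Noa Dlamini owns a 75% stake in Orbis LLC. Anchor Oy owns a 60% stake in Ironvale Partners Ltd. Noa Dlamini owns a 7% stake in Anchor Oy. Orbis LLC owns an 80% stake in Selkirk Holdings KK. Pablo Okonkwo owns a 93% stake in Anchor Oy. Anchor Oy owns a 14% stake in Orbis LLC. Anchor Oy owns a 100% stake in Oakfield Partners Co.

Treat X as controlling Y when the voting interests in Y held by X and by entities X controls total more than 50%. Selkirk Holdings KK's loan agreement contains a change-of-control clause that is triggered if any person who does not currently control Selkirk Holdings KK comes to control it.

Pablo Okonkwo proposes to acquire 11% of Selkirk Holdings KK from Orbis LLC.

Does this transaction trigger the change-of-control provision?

No

The purchase adds only to Pablo's holdings (Orbis's stake shrinks), so Pablo is the only person who could newly come to control Selkirk.
Pablo holds 93% of Anchor, so Pablo controls Anchor.
Anchor holds 100% of Oakfield, so Pablo controls Oakfield.
Anchor holds 60% of Ironvale, so Pablo controls Ironvale.
Neither Pablo nor any entity Pablo controls holds any voting interest in Selkirk.
So before the transaction, Pablo does not control Selkirk.
After the purchase, Pablo holds 11% of Selkirk directly, and Orbis's stake falls to 69%.
After the transaction, Pablo's side holds 11% of Selkirk, not > 50%, so Pablo still does not control Selkirk.
No new person acquires control, so the clause is not triggered.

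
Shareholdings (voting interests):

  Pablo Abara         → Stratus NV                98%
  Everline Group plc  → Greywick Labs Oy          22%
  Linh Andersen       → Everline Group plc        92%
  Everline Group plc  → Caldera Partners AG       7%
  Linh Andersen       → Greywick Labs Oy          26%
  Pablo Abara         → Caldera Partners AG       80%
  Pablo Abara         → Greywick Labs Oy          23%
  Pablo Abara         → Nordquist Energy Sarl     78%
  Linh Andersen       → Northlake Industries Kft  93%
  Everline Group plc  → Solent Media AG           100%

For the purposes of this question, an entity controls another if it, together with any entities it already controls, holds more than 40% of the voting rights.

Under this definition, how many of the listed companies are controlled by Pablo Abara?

3

Pablo holds 78% of Nordquist, so Pablo controls Nordquist.
Pablo holds 80% of Caldera, so Pablo controls Caldera.
Pablo holds 98% of Stratus, so Pablo controls Stratus.
No other company's threshold is met.
Pablo controls 3 companies.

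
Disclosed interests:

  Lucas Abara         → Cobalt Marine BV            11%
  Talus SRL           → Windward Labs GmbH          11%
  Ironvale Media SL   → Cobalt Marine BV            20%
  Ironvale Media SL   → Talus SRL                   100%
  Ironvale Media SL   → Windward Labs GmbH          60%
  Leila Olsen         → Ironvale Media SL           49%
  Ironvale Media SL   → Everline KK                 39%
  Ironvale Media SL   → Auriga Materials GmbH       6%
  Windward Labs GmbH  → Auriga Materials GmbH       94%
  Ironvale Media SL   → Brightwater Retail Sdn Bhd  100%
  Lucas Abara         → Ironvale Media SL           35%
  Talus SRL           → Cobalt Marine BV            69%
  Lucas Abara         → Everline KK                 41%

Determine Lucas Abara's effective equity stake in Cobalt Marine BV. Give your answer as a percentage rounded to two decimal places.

42.15%

Lucas reaches Cobalt along 3 paths.
Via Ironvale: 35% × 20% = 7%.
Via Ironvale → Talus: 35% × 100% × 69% = 24.15%.
Direct stake: 11% = 11%.
Total: 7% + 24.15% + 11% = 42.15%.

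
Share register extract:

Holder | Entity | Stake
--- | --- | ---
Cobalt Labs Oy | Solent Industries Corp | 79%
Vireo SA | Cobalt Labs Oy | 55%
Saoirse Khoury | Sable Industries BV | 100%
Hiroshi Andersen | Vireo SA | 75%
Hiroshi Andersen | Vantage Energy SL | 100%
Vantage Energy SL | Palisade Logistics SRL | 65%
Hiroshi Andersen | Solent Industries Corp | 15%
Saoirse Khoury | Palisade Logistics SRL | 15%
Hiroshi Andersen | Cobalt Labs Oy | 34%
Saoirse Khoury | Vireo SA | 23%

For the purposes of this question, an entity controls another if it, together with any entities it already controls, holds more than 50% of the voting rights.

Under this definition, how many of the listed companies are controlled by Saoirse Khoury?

Saoirse holds 100% of Sable, so Saoirse controls Sable.
No other company's threshold is met.
Saoirse controls 1 company.

1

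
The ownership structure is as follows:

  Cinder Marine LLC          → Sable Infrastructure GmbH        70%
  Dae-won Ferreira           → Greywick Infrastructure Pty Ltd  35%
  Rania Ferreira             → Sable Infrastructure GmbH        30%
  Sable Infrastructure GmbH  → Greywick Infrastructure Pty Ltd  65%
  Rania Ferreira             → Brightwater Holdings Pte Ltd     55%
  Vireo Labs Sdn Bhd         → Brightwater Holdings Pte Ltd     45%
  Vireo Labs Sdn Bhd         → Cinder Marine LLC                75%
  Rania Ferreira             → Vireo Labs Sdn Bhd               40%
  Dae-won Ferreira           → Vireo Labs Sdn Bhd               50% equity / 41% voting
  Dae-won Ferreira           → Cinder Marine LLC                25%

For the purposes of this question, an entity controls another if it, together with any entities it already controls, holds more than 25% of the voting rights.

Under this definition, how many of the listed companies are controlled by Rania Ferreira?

5

Rania holds 40% of Vireo, so Rania controls Vireo.
Vireo holds 75% of Cinder, so Rania controls Cinder.
Rania and Vireo together hold 55% + 45% = 100% of Brightwater, so Rania controls Brightwater.
Cinder and Rania together hold 70% + 30% = 100% of Sable, so Rania controls Sable.
Sable holds 65% of Greywick, so Rania controls Greywick.
Rania controls 5 companies.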